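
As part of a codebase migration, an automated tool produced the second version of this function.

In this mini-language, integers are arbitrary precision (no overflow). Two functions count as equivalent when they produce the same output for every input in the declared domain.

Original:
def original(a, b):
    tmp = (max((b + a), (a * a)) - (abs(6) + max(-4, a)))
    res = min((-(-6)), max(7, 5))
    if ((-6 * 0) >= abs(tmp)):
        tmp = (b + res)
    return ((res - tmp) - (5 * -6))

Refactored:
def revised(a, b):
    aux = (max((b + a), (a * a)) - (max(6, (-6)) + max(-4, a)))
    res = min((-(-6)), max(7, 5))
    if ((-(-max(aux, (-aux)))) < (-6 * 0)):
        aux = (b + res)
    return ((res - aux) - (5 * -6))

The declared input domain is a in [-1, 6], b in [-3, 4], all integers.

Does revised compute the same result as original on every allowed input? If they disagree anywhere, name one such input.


On input a=3, b=-3, original returns 33 while revised returns 36.
verdict: not equivalent; witness: a=3, b=-3


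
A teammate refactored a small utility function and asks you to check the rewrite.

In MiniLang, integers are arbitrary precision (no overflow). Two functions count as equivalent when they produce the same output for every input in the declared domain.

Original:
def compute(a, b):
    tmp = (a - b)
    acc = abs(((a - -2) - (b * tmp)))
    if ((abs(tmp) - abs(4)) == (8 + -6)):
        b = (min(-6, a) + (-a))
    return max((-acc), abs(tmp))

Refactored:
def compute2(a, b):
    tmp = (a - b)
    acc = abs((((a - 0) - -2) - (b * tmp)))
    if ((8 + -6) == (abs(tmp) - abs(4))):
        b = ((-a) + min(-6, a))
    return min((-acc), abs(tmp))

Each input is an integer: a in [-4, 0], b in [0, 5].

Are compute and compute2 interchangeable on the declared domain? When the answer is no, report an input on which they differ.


Input a=-4, b=0: 4 from compute versus -2 from compute2.
verdict: not equivalent; witness: a=-4, b=0


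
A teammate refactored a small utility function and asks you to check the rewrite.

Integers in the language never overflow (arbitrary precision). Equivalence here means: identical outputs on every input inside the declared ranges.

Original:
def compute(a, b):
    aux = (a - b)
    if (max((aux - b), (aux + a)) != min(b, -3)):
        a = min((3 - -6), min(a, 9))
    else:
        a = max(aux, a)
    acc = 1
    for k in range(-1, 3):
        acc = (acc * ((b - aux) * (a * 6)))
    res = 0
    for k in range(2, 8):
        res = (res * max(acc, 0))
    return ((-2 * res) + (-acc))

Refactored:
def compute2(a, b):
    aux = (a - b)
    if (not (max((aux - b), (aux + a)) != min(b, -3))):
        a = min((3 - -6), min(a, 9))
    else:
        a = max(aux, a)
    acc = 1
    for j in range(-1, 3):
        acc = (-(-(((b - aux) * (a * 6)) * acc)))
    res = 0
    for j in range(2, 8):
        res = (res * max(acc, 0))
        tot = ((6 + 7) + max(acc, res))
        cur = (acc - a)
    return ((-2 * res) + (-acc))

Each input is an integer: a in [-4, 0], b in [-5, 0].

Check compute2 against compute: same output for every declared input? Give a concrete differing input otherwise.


On input a=-4, b=-5, compute returns -429981696 while compute2 returns -1679616.
verdict: not equivalent; witness: a=-4, b=-5


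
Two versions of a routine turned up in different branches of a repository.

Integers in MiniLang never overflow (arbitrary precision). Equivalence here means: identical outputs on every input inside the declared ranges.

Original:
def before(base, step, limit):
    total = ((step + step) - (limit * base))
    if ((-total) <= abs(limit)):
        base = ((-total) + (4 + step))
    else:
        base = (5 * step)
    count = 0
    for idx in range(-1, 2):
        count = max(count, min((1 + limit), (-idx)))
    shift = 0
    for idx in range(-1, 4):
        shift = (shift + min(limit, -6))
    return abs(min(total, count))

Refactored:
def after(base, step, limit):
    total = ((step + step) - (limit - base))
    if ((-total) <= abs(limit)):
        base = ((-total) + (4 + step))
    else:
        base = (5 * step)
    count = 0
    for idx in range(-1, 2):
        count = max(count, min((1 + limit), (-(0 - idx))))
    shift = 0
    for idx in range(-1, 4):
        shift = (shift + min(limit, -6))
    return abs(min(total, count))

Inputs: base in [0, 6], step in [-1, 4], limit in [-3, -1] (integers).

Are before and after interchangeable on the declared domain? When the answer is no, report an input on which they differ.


Consider the input base=0, step=-1, limit=-3.
before: total=-2, then ((-total) <= abs(limit)) is true, then base=5, then count=0, then (idx=-1), then count=0, then (idx=0), then count=0, then (idx=1), then count=0, then shift=0, then (idx=-1), then shift=-6, then (idx=0), then shift=-12, then (idx=1), then shift=-18, then (idx=2), then shift=-24, then (idx=3), then shift=-30, then returns 2
after: total=1, then ((-total) <= abs(limit)) is true, then base=2, then count=0, then (idx=-1), then count=0, then (idx=0), then count=0, then (idx=1), then count=0, then shift=0, then (idx=-1), then shift=-6, then (idx=0), then shift=-12, then (idx=1), then shift=-18, then (idx=2), then shift=-24, then (idx=3), then shift=-30, then returns 0
2 against 0: the behavior changed.
verdict: not equivalent; witness: base=0, step=-1, limit=-3


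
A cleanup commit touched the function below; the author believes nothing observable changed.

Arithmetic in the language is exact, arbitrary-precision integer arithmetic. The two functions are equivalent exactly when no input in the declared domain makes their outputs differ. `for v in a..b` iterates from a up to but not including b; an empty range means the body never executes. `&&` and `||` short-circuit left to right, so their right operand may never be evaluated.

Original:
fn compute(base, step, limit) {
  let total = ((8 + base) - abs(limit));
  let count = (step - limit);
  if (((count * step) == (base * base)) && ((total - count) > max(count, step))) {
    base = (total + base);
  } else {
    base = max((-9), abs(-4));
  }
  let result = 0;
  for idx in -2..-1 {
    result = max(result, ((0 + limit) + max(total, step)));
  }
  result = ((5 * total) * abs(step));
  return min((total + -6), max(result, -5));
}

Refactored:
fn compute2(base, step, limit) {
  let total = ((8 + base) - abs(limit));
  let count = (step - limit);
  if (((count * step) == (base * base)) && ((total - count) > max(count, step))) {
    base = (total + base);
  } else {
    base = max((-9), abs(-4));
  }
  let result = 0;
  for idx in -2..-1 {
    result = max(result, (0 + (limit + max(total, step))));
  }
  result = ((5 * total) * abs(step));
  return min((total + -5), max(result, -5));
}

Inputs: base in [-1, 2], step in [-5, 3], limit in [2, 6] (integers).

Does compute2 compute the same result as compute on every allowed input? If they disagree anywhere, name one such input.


Consider the input base=-1, step=-5, limit=2.
compute: total becomes 5; next count becomes -7; next (((count * step) == (base * base)) && ((total - count) > max(count, step))) evaluates to false; next base becomes 4; next result becomes 0; next at idx=-2:; next result becomes 7; next result becomes 125; next final value -1
compute2: total becomes 5; next count becomes -7; next (((count * step) == (base * base)) && ((total - count) > max(count, step))) evaluates to false; next base becomes 4; next result becomes 0; next at idx=-2:; next result becomes 7; next result becomes 125; next final value 0
-1 and 0 differ, so these are not the same function on this domain.
verdict: not equivalent; witness: base=-1, step=-5, limit=2


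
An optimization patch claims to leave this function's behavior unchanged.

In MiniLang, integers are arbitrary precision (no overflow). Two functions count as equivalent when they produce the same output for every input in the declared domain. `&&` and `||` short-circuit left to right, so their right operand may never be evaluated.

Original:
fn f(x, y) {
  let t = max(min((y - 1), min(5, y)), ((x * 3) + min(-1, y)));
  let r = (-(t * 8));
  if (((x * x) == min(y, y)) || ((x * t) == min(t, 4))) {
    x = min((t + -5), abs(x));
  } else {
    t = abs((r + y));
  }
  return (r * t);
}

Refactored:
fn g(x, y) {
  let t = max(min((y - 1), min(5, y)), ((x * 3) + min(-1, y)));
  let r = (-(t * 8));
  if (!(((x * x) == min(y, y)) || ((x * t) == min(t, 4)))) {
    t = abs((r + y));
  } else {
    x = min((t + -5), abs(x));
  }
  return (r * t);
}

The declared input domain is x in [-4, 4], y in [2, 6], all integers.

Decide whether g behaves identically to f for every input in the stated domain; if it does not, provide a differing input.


Side by side, the visible changes include: boolean connective usage differs.
As a probe, take x=2, y=4: f runs t := 5 | r := -40 | (((x * x) == min(y, y)) || ((x * t) == min(t, 4))): true | x := 0 | result -200; g runs t := 5 | r := -40 | (!(((x * x) == min(y, y)) || ((x * t) == min(t, 4)))): false | x := 0 | result -200; both end at -200.
Every one of the 45 inputs gives matching results.
verdict: equivalent


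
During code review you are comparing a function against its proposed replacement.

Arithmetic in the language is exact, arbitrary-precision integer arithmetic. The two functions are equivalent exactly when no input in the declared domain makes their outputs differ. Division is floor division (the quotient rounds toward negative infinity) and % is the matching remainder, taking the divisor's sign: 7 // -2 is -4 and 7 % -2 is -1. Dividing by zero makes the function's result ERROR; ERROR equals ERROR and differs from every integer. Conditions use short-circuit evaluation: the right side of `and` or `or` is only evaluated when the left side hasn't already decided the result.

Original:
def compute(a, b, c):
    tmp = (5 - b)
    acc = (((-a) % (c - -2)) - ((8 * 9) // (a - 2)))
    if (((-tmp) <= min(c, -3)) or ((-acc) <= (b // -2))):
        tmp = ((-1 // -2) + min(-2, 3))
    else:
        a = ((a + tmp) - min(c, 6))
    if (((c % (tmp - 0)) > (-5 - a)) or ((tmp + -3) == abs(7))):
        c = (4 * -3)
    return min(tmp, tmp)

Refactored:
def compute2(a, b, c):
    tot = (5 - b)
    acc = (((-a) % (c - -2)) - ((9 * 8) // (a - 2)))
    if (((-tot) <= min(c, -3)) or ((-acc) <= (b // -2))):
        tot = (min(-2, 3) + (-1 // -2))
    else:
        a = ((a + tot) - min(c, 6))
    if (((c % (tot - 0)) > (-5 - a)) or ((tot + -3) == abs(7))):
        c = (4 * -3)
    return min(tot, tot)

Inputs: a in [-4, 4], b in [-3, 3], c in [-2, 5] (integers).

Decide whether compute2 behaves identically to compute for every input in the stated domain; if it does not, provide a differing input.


The two are interchangeable: local variable names differ, and every declared input agrees.
One worked example (a=-1, b=1, c=-2) — compute: tmp := 4 | divide-by-zero, output ERROR; compute2: tot := 4 | divide-by-zero, output ERROR; agreement on ERROR.
An exhaustive pass over the 504 declared inputs shows identical outputs.
verdict: equivalent


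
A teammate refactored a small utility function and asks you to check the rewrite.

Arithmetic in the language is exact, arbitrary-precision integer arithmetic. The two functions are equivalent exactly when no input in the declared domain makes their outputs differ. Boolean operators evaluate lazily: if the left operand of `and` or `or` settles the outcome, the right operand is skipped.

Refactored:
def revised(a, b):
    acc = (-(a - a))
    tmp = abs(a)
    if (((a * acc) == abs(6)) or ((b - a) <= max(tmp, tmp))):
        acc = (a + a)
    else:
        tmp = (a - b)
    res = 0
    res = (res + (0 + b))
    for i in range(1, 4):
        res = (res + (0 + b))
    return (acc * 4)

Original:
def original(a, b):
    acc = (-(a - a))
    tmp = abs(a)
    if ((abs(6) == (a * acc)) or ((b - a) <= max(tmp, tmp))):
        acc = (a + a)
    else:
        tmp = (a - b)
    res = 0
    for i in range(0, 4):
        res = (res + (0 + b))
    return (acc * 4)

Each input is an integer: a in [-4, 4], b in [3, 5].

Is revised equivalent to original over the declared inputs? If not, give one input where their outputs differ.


Equivalent — the differences include statement counts differ; and arithmetic usage differs; and loop structure differs; and constant usage differs, yet no declared input distinguishes the two.
As a probe, take a=-1, b=4: original runs acc becomes 0; next tmp becomes 1; next ((abs(6) == (a * acc)) or ((b - a) <= max(tmp, tmp))) evaluates to false; next tmp becomes -5; next res becomes 0; next at i=0:; next res becomes 4; next at i=1:; next res becomes 8; next at i=2:; next res becomes 12; next at i=3:; next res becomes 16; next final value 0; revised runs acc becomes 0; next tmp becomes 1; next (((a * acc) == abs(6)) or ((b - a) <= max(tmp, tmp))) evaluates to false; next tmp becomes -5; next res becomes 0; next res becomes 4; next at i=1:; next res becomes 8; next at i=2:; next res becomes 12; next at i=3:; next res becomes 16; next final value 0; both end at 0.
Every one of the 27 inputs gives matching results.
verdict: equivalent


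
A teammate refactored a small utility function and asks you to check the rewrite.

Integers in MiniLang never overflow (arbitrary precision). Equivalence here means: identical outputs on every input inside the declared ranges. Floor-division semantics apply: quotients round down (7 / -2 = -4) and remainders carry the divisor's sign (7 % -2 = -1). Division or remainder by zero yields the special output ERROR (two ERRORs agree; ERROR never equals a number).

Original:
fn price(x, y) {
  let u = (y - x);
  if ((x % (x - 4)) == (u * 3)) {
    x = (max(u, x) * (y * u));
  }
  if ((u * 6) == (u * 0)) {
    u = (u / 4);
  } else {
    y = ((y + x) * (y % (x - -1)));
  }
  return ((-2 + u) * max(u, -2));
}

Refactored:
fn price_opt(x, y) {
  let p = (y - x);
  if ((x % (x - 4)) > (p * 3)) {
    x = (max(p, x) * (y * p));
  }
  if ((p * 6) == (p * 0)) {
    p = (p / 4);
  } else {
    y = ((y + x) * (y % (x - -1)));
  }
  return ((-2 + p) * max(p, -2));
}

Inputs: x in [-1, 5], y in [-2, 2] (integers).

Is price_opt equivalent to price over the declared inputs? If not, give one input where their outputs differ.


There is a counterexample at x=-1, y=-2: ERROR on one side, 3 on the other.
price: u becomes -1; next ((x % (x - 4)) == (u * 3)) evaluates to false; next ((u * 6) == (u * 0)) evaluates to false; next hits division by zero so the output is ERROR
price_opt: p becomes -1; next ((x % (x - 4)) > (p * 3)) evaluates to true; next x becomes -2; next ((p * 6) == (p * 0)) evaluates to false; next y becomes 0; next final value 3
verdict: not equivalent; witness: x=-1, y=-2


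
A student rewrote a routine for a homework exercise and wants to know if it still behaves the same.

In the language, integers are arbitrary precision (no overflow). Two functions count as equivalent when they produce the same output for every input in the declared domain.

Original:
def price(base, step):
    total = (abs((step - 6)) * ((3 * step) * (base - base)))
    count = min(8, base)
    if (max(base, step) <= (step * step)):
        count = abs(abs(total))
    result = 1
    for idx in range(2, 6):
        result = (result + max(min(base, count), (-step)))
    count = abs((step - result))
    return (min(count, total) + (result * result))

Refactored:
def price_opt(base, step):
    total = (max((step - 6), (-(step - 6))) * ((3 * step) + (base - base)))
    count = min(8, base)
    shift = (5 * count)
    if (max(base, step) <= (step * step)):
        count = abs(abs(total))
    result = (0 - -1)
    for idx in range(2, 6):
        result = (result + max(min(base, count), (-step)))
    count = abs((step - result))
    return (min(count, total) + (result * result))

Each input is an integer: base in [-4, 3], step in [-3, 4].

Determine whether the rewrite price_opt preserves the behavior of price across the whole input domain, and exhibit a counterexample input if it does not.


These are not equivalent — on base=-4, step=-3 the outputs split (169 vs 88).
price: total becomes 0; next count becomes -4; next (max(base, step) <= (step * step)) evaluates to true; next count becomes 0; next result becomes 1; next at idx=2:; next result becomes 4; next at idx=3:; next result becomes 7; next at idx=4:; next result becomes 10; next at idx=5:; next result becomes 13; next count becomes 16; next final value 169
price_opt: total becomes -81; next count becomes -4; next shift becomes -20; next (max(base, step) <= (step * step)) evaluates to true; next count becomes 81; next result becomes 1; next at idx=2:; next result becomes 4; next at idx=3:; next result becomes 7; next at idx=4:; next result becomes 10; next at idx=5:; next result becomes 13; next count becomes 16; next final value 88
verdict: not equivalent; witness: base=-4, step=-3


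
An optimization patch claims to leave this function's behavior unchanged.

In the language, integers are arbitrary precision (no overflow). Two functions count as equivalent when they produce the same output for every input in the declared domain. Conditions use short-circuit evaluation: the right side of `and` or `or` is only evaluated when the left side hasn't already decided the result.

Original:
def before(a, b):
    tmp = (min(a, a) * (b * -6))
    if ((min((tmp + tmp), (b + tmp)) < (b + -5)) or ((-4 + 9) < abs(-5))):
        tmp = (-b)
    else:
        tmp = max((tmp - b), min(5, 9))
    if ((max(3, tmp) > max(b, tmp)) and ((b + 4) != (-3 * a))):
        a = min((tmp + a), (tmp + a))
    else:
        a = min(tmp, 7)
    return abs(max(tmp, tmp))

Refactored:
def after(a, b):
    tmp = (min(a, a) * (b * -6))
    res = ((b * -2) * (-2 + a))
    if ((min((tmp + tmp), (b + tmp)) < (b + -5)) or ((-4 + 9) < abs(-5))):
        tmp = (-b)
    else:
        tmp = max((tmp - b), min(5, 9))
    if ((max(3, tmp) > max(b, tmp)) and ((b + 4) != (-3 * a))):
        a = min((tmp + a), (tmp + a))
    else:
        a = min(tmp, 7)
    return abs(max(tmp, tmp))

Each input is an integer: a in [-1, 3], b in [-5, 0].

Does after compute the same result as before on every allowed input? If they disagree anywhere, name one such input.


Equivalent — the differences include constant usage differs; also arithmetic usage differs; also local variable names differ; also statement counts differ, yet no declared input distinguishes the two.
Spot check at a=3, b=-5 — before: tmp = 90; ((min((tmp + tmp), (b + tmp)) < (b + -5)) or ((-4 + 9) < abs(-5))) -> false; tmp = 95; ((max(3, tmp) > max(b, tmp)) and ((b + 4) != (-3 * a))) -> false; a = 7; return 95. after: tmp = 90; res = 10; ((min((tmp + tmp), (b + tmp)) < (b + -5)) or ((-4 + 9) < abs(-5))) -> false; tmp = 95; ((max(3, tmp) > max(b, tmp)) and ((b + 4) != (-3 * a))) -> false; a = 7; return 95. Both give 95.
Across all 30 domain points the two functions coincide.
verdict: equivalent


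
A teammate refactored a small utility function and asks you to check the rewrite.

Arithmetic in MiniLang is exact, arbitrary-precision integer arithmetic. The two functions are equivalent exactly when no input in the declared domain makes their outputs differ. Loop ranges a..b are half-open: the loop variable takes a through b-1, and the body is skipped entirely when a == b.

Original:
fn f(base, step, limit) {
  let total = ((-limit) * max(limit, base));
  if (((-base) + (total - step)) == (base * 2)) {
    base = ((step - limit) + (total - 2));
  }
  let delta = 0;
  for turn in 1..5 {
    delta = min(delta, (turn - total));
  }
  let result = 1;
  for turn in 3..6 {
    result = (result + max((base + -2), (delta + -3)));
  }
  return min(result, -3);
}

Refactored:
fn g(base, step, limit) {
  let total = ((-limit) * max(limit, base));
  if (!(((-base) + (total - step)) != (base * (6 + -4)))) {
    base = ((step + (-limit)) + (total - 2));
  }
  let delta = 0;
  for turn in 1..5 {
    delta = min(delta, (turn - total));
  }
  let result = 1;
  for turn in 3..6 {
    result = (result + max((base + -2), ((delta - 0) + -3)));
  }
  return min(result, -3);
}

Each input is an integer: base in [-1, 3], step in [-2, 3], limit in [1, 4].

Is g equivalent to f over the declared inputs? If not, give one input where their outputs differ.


Changes here: comparison usage differs; and arithmetic usage differs; and constant usage differs; and boolean connective usage differs; the full 120-point sweep finds no disagreement.
verdict: equivalent


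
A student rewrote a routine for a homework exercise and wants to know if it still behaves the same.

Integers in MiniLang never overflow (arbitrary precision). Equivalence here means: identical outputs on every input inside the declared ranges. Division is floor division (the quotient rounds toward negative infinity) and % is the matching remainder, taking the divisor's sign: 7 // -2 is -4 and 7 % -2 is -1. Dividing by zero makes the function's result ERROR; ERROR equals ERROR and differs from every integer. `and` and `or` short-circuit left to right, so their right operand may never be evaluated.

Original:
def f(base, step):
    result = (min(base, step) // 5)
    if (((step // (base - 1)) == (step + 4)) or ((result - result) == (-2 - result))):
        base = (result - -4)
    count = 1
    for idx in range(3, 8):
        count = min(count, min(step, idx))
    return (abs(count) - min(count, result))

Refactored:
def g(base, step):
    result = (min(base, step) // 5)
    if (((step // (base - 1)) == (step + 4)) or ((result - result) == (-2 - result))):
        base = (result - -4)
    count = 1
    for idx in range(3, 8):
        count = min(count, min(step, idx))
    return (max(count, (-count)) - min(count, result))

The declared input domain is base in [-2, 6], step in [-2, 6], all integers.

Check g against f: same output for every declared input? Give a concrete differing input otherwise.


The two versions differ — the changes include min/max/abs usage differs.
Tracing base=2, step=6: f: result := 0 | (((step // (base - 1)) == (step + 4)) or ((result - result) == (-2 - result))): false | count := 1 | iter idx=3: | count := 1 | iter idx=4: | count := 1 | iter idx=5: | count := 1 | iter idx=6: | count := 1 | iter idx=7: | count := 1 | result 1 | g: result := 0 | (((step // (base - 1)) == (step + 4)) or ((result - result) == (-2 - result))): false | count := 1 | iter idx=3: | count := 1 | iter idx=4: | count := 1 | iter idx=5: | count := 1 | iter idx=6: | count := 1 | iter idx=7: | count := 1 | result 1 — matching result 1.
Checked all 81 inputs in the declared domain: the outputs agree on every one.
verdict: equivalent


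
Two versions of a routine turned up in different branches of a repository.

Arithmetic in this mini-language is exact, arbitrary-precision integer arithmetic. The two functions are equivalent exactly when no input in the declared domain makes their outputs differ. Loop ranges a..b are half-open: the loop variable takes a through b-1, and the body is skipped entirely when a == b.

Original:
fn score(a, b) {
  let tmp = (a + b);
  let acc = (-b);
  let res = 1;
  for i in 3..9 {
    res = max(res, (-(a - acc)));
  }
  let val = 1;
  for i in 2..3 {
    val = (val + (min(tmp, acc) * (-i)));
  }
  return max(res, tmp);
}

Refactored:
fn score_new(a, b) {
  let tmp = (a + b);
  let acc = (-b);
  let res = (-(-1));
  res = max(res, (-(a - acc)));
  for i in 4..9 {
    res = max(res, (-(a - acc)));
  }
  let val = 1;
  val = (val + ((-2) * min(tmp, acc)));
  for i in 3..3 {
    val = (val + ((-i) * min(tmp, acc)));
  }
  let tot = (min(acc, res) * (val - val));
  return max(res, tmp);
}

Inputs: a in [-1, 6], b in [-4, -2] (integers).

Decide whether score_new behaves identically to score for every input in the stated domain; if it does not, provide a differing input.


Differences: statement counts differ; and arithmetic usage differs; and loop structure differs; and constant usage differs; and min/max/abs usage differs; and local variable names differ — yet all 24 inputs agree.
verdict: equivalent


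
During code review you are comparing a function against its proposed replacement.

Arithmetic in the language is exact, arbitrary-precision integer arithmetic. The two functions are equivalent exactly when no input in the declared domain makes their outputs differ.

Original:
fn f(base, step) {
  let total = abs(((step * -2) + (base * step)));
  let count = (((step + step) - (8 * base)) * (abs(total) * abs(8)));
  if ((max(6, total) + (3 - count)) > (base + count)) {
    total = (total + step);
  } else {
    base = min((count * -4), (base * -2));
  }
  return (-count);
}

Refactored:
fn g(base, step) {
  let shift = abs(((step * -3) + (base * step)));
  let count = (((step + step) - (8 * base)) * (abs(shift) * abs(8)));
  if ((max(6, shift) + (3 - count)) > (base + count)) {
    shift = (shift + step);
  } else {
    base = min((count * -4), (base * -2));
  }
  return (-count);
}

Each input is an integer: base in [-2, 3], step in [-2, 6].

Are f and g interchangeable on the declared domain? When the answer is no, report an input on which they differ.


Not equivalent: base=-2, step=-2 separates them (-768 vs -960).
f: total := 8 | count := 768 | ((max(6, total) + (3 - count)) > (base + count)): false | base := -3072 | result -768
g: shift := 10 | count := 960 | ((max(6, shift) + (3 - count)) > (base + count)): false | base := -3840 | result -960
verdict: not equivalent; witness: base=-2, step=-2


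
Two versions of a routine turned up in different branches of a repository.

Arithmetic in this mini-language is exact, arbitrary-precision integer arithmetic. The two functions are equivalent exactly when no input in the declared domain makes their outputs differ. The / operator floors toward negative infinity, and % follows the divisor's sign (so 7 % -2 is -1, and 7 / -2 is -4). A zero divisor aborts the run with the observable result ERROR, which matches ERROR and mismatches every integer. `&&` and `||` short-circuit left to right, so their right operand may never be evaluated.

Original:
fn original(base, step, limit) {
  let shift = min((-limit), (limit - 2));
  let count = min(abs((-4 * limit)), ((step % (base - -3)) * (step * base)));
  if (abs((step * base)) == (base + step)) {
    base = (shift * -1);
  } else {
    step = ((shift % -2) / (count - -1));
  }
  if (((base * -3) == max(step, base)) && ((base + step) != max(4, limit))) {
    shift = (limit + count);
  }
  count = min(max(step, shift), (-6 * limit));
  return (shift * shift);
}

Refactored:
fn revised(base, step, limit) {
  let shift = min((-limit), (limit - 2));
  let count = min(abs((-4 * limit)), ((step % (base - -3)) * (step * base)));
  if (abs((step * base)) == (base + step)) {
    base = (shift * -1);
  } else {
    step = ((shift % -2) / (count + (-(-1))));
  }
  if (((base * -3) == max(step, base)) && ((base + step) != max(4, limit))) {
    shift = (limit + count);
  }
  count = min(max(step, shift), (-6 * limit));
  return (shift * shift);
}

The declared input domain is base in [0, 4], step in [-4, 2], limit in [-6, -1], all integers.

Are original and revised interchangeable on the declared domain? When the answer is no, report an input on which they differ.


Although arithmetic usage differs, 210/210 inputs agree.
verdict: equivalent


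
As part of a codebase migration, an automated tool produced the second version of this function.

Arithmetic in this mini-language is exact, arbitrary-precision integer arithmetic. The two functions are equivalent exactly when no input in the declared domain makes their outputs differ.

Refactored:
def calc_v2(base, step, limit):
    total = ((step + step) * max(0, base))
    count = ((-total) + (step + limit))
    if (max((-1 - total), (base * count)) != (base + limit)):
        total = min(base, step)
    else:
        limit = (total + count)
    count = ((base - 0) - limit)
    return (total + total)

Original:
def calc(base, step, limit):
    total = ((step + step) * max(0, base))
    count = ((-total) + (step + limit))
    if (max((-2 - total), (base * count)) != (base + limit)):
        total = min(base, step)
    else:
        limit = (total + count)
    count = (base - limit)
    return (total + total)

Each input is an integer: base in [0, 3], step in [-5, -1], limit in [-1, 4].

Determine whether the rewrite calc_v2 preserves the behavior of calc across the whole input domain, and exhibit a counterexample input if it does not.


These are not equivalent — on base=1, step=-1, limit=-1 the outputs split (-4 vs -2).
calc: total := -2 | count := 0 | (max((-2 - total), (base * count)) != (base + limit)): false | limit := -2 | count := 3 | result -4
calc_v2: total := -2 | count := 0 | (max((-1 - total), (base * count)) != (base + limit)): true | total := -1 | count := 2 | result -2
verdict: not equivalent; witness: base=1, step=-1, limit=-1


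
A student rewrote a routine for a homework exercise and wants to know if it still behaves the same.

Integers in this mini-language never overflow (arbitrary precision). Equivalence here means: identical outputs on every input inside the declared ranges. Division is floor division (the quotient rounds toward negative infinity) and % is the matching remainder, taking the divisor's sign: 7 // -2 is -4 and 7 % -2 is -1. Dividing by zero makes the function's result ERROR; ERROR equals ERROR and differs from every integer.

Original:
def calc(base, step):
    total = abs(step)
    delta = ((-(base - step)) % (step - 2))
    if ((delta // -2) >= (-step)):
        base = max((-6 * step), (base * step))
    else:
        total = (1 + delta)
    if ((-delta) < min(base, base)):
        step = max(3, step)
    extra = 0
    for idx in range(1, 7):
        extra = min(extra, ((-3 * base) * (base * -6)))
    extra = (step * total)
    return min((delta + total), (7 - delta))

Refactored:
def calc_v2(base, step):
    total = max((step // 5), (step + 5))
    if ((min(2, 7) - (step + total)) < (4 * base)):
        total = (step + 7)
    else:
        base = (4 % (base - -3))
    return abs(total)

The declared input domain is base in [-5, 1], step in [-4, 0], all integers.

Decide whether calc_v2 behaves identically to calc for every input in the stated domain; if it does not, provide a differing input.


Try base=-5, step=-4.
calc: total := 4 | delta := -5 | ((delta // -2) >= (-step)): false | total := -4 | ((-delta) < min(base, base)): false | extra := 0 | iter idx=1: | extra := 0 | iter idx=2: | extra := 0 | iter idx=3: | extra := 0 | iter idx=4: | extra := 0 | iter idx=5: | extra := 0 | iter idx=6: | extra := 0 | extra := 16 | result -9
calc_v2: total := 1 | ((min(2, 7) - (step + total)) < (4 * base)): false | base := 0 | result 1
-9 and 1 differ, so these are not the same function on this domain.
verdict: not equivalent; witness: base=-5, step=-4


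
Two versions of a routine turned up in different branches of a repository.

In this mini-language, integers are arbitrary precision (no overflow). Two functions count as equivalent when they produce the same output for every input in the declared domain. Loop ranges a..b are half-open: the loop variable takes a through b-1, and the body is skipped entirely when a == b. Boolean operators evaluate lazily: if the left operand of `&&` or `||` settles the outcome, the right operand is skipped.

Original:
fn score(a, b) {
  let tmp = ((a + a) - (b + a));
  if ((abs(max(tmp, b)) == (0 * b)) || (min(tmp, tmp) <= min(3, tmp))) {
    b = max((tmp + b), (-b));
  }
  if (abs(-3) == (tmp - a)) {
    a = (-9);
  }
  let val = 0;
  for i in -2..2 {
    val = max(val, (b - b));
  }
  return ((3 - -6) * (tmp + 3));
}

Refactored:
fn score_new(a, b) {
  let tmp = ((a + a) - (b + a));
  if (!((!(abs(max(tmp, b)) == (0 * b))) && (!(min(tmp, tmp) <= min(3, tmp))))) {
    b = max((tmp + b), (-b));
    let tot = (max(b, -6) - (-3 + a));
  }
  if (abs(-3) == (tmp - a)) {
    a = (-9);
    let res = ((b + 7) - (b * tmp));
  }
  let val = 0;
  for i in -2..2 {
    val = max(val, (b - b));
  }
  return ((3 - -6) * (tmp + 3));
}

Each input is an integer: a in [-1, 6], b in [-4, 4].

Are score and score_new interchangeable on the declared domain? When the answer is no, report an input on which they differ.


Behavior is preserved: although min/max/abs usage differs; also arithmetic usage differs; also local variable names differ; also boolean connective usage differs; also statement counts differ; also constant usage differs, the outputs never diverge.
One worked example (a=4, b=-4) — score: tmp becomes 8; next ((abs(max(tmp, b)) == (0 * b)) || (min(tmp, tmp) <= min(3, tmp))) evaluates to false; next (abs(-3) == (tmp - a)) evaluates to false; next val becomes 0; next at i=-2:; next val becomes 0; next at i=-1:; next val becomes 0; next at i=0:; next val becomes 0; next at i=1:; next val becomes 0; next final value 99; score_new: tmp becomes 8; next (!((!(abs(max(tmp, b)) == (0 * b))) && (!(min(tmp, tmp) <= min(3, tmp))))) evaluates to false; next (abs(-3) == (tmp - a)) evaluates to false; next val becomes 0; next at i=-2:; next val becomes 0; next at i=-1:; next val becomes 0; next at i=0:; next val becomes 0; next at i=1:; next val becomes 0; next final value 99; agreement on 99.
Checked all 72 inputs in the declared domain: the outputs agree on every one.
verdict: equivalent


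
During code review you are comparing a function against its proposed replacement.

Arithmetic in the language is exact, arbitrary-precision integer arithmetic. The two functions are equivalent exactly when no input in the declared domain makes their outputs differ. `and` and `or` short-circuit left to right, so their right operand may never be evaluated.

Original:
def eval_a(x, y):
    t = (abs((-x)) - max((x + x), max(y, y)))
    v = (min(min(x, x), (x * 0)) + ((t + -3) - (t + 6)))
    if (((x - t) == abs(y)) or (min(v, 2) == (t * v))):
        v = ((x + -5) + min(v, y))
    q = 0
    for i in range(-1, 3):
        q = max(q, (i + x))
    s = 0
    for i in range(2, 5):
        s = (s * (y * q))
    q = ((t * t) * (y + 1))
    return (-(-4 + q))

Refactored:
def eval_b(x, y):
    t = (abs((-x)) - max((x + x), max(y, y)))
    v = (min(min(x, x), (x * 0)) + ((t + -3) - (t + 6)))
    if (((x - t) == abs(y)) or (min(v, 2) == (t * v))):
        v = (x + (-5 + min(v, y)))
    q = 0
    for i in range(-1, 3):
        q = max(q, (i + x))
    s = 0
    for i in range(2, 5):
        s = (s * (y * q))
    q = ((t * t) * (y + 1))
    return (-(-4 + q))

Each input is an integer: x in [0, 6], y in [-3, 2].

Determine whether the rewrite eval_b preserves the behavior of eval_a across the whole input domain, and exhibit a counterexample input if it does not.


Differences: same computation, different form — yet all 42 inputs agree.
verdict: equivalent


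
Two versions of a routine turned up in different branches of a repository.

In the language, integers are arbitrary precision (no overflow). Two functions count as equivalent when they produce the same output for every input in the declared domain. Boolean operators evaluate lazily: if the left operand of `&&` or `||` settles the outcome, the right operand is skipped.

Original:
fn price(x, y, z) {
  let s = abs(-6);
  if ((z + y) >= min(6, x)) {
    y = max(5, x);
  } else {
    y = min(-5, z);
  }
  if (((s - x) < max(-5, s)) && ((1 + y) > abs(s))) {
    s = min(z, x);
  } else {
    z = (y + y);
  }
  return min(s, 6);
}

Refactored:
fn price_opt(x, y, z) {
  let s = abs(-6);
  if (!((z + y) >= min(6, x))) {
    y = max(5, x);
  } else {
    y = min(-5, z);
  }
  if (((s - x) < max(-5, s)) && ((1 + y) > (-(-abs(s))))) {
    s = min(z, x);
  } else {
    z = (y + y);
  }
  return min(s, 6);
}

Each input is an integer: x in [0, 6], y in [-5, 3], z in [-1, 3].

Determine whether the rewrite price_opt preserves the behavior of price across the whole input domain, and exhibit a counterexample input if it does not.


At x=6, y=-5, z=-1: price gives 6, price_opt gives -1.
verdict: not equivalent; witness: x=6, y=-5, z=-1


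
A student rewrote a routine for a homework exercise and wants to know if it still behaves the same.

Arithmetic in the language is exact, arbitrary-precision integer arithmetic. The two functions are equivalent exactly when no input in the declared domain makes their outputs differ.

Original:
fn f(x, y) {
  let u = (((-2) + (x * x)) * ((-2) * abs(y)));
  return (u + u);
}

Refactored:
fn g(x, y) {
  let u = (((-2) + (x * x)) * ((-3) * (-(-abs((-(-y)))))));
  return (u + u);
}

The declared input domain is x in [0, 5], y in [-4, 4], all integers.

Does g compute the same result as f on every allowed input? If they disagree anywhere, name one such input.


On input x=0, y=-4, f returns 32 while g returns 48.
verdict: not equivalent; witness: x=0, y=-4


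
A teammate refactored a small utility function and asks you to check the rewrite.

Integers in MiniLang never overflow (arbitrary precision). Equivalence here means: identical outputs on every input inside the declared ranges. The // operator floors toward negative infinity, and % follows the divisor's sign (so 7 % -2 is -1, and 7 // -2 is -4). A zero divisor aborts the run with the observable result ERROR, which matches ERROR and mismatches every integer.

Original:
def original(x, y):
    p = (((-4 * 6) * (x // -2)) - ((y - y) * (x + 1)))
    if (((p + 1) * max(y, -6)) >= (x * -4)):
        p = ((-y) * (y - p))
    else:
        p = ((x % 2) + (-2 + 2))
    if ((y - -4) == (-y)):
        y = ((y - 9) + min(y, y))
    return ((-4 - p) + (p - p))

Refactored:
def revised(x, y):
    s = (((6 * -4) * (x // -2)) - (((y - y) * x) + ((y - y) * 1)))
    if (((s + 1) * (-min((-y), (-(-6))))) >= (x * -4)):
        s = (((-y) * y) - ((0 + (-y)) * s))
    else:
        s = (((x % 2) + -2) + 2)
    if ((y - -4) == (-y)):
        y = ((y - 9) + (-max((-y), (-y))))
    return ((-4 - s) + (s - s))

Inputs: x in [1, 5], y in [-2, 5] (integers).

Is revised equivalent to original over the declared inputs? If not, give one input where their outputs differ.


Side by side, the visible changes include: constant usage differs; also arithmetic usage differs; also local variable names differ.
One worked example (x=2, y=-2) — original: p=24, then (((p + 1) * max(y, -6)) >= (x * -4)) is false, then p=0, then ((y - -4) == (-y)) is true, then y=-13, then returns -4; revised: s=24, then (((s + 1) * (-min((-y), (-(-6))))) >= (x * -4)) is false, then s=0, then ((y - -4) == (-y)) is true, then y=-13, then returns -4; agreement on -4.
An exhaustive pass over the 40 declared inputs shows identical outputs.
verdict: equivalent


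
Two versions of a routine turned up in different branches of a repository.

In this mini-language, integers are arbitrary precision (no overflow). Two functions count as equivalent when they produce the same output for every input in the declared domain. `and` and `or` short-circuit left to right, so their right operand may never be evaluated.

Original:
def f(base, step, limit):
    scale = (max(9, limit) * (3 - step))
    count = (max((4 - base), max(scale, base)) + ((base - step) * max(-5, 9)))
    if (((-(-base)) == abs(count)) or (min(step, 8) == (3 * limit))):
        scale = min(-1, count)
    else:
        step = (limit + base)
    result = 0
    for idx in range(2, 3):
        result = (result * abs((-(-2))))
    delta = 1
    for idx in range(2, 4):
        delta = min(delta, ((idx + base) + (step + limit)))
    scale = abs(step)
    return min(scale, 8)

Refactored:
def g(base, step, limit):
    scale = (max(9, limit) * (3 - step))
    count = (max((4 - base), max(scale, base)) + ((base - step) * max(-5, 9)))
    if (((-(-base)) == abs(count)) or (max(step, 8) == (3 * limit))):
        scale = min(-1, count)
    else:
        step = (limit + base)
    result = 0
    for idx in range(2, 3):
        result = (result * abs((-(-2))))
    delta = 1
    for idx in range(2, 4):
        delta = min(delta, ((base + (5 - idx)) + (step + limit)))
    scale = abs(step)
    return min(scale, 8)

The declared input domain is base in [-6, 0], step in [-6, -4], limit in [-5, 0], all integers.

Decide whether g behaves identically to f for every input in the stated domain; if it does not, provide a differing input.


Run the pair on base=-6, step=-6, limit=-2.
f: scale=81, then count=81, then (((-(-base)) == abs(count)) or (min(step, 8) == (3 * limit))) is true, then scale=-1, then result=0, then (idx=2), then result=0, then delta=1, then (idx=2), then delta=-12, then (idx=3), then delta=-12, then scale=6, then returns 6
g: scale=81, then count=81, then (((-(-base)) == abs(count)) or (max(step, 8) == (3 * limit))) is false, then step=-8, then result=0, then (idx=2), then result=0, then delta=1, then (idx=2), then delta=-13, then (idx=3), then delta=-14, then scale=8, then returns 8
6 and 8 differ, so these are not the same function on this domain.
verdict: not equivalent; witness: base=-6, step=-6, limit=-2
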